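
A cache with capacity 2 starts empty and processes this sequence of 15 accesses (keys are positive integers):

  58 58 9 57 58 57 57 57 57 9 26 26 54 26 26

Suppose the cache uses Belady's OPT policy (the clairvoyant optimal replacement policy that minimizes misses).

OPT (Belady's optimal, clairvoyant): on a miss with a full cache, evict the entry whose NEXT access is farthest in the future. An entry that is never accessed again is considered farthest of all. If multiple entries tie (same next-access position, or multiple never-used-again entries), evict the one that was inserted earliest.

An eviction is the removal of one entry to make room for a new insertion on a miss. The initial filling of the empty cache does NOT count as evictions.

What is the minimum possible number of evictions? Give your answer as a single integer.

Answer: 4

Derivation:
OPT (Belady) simulation (capacity=2):
  1. access 58: MISS. Cache: [58]
  2. access 58: HIT. Next use of 58: step 5. Cache: [58]
  3. access 9: MISS. Cache: [58 9]
  4. access 57: MISS, evict 9 (next use: step 10). Cache: [58 57]
  5. access 58: HIT. Next use of 58: never. Cache: [58 57]
  6. access 57: HIT. Next use of 57: step 7. Cache: [58 57]
  7. access 57: HIT. Next use of 57: step 8. Cache: [58 57]
  8. access 57: HIT. Next use of 57: step 9. Cache: [58 57]
  9. access 57: HIT. Next use of 57: never. Cache: [58 57]
  10. access 9: MISS, evict 58 (next use: never). Cache: [57 9]
  11. access 26: MISS, evict 57 (next use: never). Cache: [9 26]
  12. access 26: HIT. Next use of 26: step 14. Cache: [9 26]
  13. access 54: MISS, evict 9 (next use: never). Cache: [26 54]
  14. access 26: HIT. Next use of 26: step 15. Cache: [26 54]
  15. access 26: HIT. Next use of 26: never. Cache: [26 54]
Total: 9 hits, 6 misses, 4 evictions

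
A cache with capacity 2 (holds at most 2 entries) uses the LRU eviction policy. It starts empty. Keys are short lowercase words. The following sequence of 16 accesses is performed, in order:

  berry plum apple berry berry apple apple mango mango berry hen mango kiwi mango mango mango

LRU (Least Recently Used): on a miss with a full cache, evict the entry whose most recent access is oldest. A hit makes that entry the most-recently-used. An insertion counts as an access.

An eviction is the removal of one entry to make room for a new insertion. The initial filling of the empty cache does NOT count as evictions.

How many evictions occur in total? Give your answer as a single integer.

Answer: 7

Derivation:
LRU simulation (capacity=2):
  1. access berry: MISS. Cache (LRU->MRU): [berry]
  2. access plum: MISS. Cache (LRU->MRU): [berry plum]
  3. access apple: MISS, evict berry. Cache (LRU->MRU): [plum apple]
  4. access berry: MISS, evict plum. Cache (LRU->MRU): [apple berry]
  5. access berry: HIT. Cache (LRU->MRU): [apple berry]
  6. access apple: HIT. Cache (LRU->MRU): [berry apple]
  7. access apple: HIT. Cache (LRU->MRU): [berry apple]
  8. access mango: MISS, evict berry. Cache (LRU->MRU): [apple mango]
  9. access mango: HIT. Cache (LRU->MRU): [apple mango]
  10. access berry: MISS, evict apple. Cache (LRU->MRU): [mango berry]
  11. access hen: MISS, evict mango. Cache (LRU->MRU): [berry hen]
  12. access mango: MISS, evict berry. Cache (LRU->MRU): [hen mango]
  13. access kiwi: MISS, evict hen. Cache (LRU->MRU): [mango kiwi]
  14. access mango: HIT. Cache (LRU->MRU): [kiwi mango]
  15. access mango: HIT. Cache (LRU->MRU): [kiwi mango]
  16. access mango: HIT. Cache (LRU->MRU): [kiwi mango]
Total: 7 hits, 9 misses, 7 evictions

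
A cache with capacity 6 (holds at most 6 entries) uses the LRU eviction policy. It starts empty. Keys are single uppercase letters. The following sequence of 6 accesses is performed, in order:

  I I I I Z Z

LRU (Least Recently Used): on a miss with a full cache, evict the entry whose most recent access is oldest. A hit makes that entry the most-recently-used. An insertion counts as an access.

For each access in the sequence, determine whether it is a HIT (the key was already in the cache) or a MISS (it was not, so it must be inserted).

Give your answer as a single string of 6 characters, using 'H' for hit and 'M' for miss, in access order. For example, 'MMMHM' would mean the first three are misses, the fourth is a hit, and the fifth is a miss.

Answer: MHHHMH

Derivation:
LRU simulation (capacity=6):
  1. access I: MISS. Cache (LRU->MRU): [I]
  2. access I: HIT. Cache (LRU->MRU): [I]
  3. access I: HIT. Cache (LRU->MRU): [I]
  4. access I: HIT. Cache (LRU->MRU): [I]
  5. access Z: MISS. Cache (LRU->MRU): [I Z]
  6. access Z: HIT. Cache (LRU->MRU): [I Z]
Total: 4 hits, 2 misses, 0 evictions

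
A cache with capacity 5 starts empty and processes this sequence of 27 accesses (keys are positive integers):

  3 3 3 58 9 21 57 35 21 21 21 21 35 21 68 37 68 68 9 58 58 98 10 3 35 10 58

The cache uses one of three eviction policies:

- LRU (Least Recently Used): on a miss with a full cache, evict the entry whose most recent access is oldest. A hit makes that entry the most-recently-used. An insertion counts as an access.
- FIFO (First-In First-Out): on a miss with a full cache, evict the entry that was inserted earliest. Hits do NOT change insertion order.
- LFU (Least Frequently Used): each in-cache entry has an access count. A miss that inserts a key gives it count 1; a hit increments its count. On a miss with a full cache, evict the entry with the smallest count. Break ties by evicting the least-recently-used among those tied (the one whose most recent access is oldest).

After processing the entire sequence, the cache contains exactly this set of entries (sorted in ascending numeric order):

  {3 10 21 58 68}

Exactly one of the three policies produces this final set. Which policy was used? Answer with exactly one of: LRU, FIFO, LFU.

Answer: LFU

Derivation:
Simulating under each policy and comparing final sets:
  LRU: final set = {3 10 35 58 98} -> differs
  FIFO: final set = {3 10 35 58 98} -> differs
  LFU: final set = {3 10 21 58 68} -> MATCHES target
Only LFU produces the target set.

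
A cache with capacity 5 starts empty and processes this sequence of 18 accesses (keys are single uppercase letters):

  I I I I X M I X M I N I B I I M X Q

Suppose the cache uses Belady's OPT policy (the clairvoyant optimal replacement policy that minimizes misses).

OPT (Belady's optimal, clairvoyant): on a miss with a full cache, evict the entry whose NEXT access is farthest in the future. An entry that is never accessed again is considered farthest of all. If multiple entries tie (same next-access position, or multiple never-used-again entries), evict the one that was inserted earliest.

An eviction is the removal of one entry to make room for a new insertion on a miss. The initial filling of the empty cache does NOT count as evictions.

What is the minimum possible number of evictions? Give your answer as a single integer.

Answer: 1

Derivation:
OPT (Belady) simulation (capacity=5):
  1. access I: MISS. Cache: [I]
  2. access I: HIT. Next use of I: step 3. Cache: [I]
  3. access I: HIT. Next use of I: step 4. Cache: [I]
  4. access I: HIT. Next use of I: step 7. Cache: [I]
  5. access X: MISS. Cache: [I X]
  6. access M: MISS. Cache: [I X M]
  7. access I: HIT. Next use of I: step 10. Cache: [I X M]
  8. access X: HIT. Next use of X: step 17. Cache: [I X M]
  9. access M: HIT. Next use of M: step 16. Cache: [I X M]
  10. access I: HIT. Next use of I: step 12. Cache: [I X M]
  11. access N: MISS. Cache: [I X M N]
  12. access I: HIT. Next use of I: step 14. Cache: [I X M N]
  13. access B: MISS. Cache: [I X M N B]
  14. access I: HIT. Next use of I: step 15. Cache: [I X M N B]
  15. access I: HIT. Next use of I: never. Cache: [I X M N B]
  16. access M: HIT. Next use of M: never. Cache: [I X M N B]
  17. access X: HIT. Next use of X: never. Cache: [I X M N B]
  18. access Q: MISS, evict I (next use: never). Cache: [X M N B Q]
Total: 12 hits, 6 misses, 1 evictions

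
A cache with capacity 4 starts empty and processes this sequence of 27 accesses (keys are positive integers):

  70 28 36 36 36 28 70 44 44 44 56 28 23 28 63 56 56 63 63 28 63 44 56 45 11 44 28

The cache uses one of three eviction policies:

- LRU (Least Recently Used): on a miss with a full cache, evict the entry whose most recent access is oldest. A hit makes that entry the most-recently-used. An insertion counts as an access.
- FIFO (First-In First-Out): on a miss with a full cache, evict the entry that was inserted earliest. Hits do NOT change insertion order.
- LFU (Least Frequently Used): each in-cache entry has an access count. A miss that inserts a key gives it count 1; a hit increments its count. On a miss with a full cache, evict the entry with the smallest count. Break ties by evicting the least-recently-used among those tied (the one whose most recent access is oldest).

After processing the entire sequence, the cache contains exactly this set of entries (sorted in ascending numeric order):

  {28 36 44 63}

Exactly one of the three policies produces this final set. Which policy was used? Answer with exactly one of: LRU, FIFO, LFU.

Simulating under each policy and comparing final sets:
  LRU: final set = {11 28 44 45} -> differs
  FIFO: final set = {11 28 45 56} -> differs
  LFU: final set = {28 36 44 63} -> MATCHES target
Only LFU produces the target set.

Answer: LFU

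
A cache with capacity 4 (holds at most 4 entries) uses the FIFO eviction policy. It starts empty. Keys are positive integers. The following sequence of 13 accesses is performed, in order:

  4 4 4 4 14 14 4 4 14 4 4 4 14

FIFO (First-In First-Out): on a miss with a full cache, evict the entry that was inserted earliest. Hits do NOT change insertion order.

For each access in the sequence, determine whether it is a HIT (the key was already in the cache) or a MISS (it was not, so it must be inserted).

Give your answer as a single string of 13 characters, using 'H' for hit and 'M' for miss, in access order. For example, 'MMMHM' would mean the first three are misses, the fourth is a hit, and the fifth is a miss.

FIFO simulation (capacity=4):
  1. access 4: MISS. Cache (old->new): [4]
  2. access 4: HIT. Cache (old->new): [4]
  3. access 4: HIT. Cache (old->new): [4]
  4. access 4: HIT. Cache (old->new): [4]
  5. access 14: MISS. Cache (old->new): [4 14]
  6. access 14: HIT. Cache (old->new): [4 14]
  7. access 4: HIT. Cache (old->new): [4 14]
  8. access 4: HIT. Cache (old->new): [4 14]
  9. access 14: HIT. Cache (old->new): [4 14]
  10. access 4: HIT. Cache (old->new): [4 14]
  11. access 4: HIT. Cache (old->new): [4 14]
  12. access 4: HIT. Cache (old->new): [4 14]
  13. access 14: HIT. Cache (old->new): [4 14]
Total: 11 hits, 2 misses, 0 evictions

Answer: MHHHMHHHHHHHH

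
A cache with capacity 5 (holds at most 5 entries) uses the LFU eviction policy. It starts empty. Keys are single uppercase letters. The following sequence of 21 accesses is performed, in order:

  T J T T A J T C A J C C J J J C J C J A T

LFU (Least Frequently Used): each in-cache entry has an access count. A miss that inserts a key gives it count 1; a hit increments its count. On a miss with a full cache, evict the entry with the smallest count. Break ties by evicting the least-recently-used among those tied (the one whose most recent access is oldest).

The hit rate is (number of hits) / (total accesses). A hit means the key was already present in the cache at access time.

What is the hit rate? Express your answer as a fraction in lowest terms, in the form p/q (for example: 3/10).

Answer: 17/21

Derivation:
LFU simulation (capacity=5):
  1. access T: MISS. Cache: [T(c=1)]
  2. access J: MISS. Cache: [T(c=1) J(c=1)]
  3. access T: HIT, count now 2. Cache: [J(c=1) T(c=2)]
  4. access T: HIT, count now 3. Cache: [J(c=1) T(c=3)]
  5. access A: MISS. Cache: [J(c=1) A(c=1) T(c=3)]
  6. access J: HIT, count now 2. Cache: [A(c=1) J(c=2) T(c=3)]
  7. access T: HIT, count now 4. Cache: [A(c=1) J(c=2) T(c=4)]
  8. access C: MISS. Cache: [A(c=1) C(c=1) J(c=2) T(c=4)]
  9. access A: HIT, count now 2. Cache: [C(c=1) J(c=2) A(c=2) T(c=4)]
  10. access J: HIT, count now 3. Cache: [C(c=1) A(c=2) J(c=3) T(c=4)]
  11. access C: HIT, count now 2. Cache: [A(c=2) C(c=2) J(c=3) T(c=4)]
  12. access C: HIT, count now 3. Cache: [A(c=2) J(c=3) C(c=3) T(c=4)]
  13. access J: HIT, count now 4. Cache: [A(c=2) C(c=3) T(c=4) J(c=4)]
  14. access J: HIT, count now 5. Cache: [A(c=2) C(c=3) T(c=4) J(c=5)]
  15. access J: HIT, count now 6. Cache: [A(c=2) C(c=3) T(c=4) J(c=6)]
  16. access C: HIT, count now 4. Cache: [A(c=2) T(c=4) C(c=4) J(c=6)]
  17. access J: HIT, count now 7. Cache: [A(c=2) T(c=4) C(c=4) J(c=7)]
  18. access C: HIT, count now 5. Cache: [A(c=2) T(c=4) C(c=5) J(c=7)]
  19. access J: HIT, count now 8. Cache: [A(c=2) T(c=4) C(c=5) J(c=8)]
  20. access A: HIT, count now 3. Cache: [A(c=3) T(c=4) C(c=5) J(c=8)]
  21. access T: HIT, count now 5. Cache: [A(c=3) C(c=5) T(c=5) J(c=8)]
Total: 17 hits, 4 misses, 0 evictions

Hit rate = 17/21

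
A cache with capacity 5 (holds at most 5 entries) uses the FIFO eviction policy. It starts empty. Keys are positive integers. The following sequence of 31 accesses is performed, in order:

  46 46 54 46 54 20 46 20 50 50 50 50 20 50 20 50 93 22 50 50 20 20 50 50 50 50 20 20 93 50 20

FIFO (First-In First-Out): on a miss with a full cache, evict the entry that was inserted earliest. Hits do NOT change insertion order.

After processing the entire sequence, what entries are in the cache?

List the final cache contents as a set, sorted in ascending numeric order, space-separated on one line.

Answer: 20 22 50 54 93

Derivation:
FIFO simulation (capacity=5):
  1. access 46: MISS. Cache (old->new): [46]
  2. access 46: HIT. Cache (old->new): [46]
  3. access 54: MISS. Cache (old->new): [46 54]
  4. access 46: HIT. Cache (old->new): [46 54]
  5. access 54: HIT. Cache (old->new): [46 54]
  6. access 20: MISS. Cache (old->new): [46 54 20]
  7. access 46: HIT. Cache (old->new): [46 54 20]
  8. access 20: HIT. Cache (old->new): [46 54 20]
  9. access 50: MISS. Cache (old->new): [46 54 20 50]
  10. access 50: HIT. Cache (old->new): [46 54 20 50]
  11. access 50: HIT. Cache (old->new): [46 54 20 50]
  12. access 50: HIT. Cache (old->new): [46 54 20 50]
  13. access 20: HIT. Cache (old->new): [46 54 20 50]
  14. access 50: HIT. Cache (old->new): [46 54 20 50]
  15. access 20: HIT. Cache (old->new): [46 54 20 50]
  16. access 50: HIT. Cache (old->new): [46 54 20 50]
  17. access 93: MISS. Cache (old->new): [46 54 20 50 93]
  18. access 22: MISS, evict 46. Cache (old->new): [54 20 50 93 22]
  19. access 50: HIT. Cache (old->new): [54 20 50 93 22]
  20. access 50: HIT. Cache (old->new): [54 20 50 93 22]
  21. access 20: HIT. Cache (old->new): [54 20 50 93 22]
  22. access 20: HIT. Cache (old->new): [54 20 50 93 22]
  23. access 50: HIT. Cache (old->new): [54 20 50 93 22]
  24. access 50: HIT. Cache (old->new): [54 20 50 93 22]
  25. access 50: HIT. Cache (old->new): [54 20 50 93 22]
  26. access 50: HIT. Cache (old->new): [54 20 50 93 22]
  27. access 20: HIT. Cache (old->new): [54 20 50 93 22]
  28. access 20: HIT. Cache (old->new): [54 20 50 93 22]
  29. access 93: HIT. Cache (old->new): [54 20 50 93 22]
  30. access 50: HIT. Cache (old->new): [54 20 50 93 22]
  31. access 20: HIT. Cache (old->new): [54 20 50 93 22]
Total: 25 hits, 6 misses, 1 evictions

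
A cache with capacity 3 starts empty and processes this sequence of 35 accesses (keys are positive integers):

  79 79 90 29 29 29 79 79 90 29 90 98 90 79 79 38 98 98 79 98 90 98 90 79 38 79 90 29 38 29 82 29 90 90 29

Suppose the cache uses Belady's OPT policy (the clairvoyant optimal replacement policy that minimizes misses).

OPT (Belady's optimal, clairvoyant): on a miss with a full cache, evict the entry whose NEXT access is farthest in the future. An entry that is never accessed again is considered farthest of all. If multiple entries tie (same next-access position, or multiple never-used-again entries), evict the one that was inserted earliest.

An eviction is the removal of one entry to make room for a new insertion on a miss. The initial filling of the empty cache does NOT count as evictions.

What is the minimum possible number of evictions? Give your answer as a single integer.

OPT (Belady) simulation (capacity=3):
  1. access 79: MISS. Cache: [79]
  2. access 79: HIT. Next use of 79: step 7. Cache: [79]
  3. access 90: MISS. Cache: [79 90]
  4. access 29: MISS. Cache: [79 90 29]
  5. access 29: HIT. Next use of 29: step 6. Cache: [79 90 29]
  6. access 29: HIT. Next use of 29: step 10. Cache: [79 90 29]
  7. access 79: HIT. Next use of 79: step 8. Cache: [79 90 29]
  8. access 79: HIT. Next use of 79: step 14. Cache: [79 90 29]
  9. access 90: HIT. Next use of 90: step 11. Cache: [79 90 29]
  10. access 29: HIT. Next use of 29: step 28. Cache: [79 90 29]
  11. access 90: HIT. Next use of 90: step 13. Cache: [79 90 29]
  12. access 98: MISS, evict 29 (next use: step 28). Cache: [79 90 98]
  13. access 90: HIT. Next use of 90: step 21. Cache: [79 90 98]
  14. access 79: HIT. Next use of 79: step 15. Cache: [79 90 98]
  15. access 79: HIT. Next use of 79: step 19. Cache: [79 90 98]
  16. access 38: MISS, evict 90 (next use: step 21). Cache: [79 98 38]
  17. access 98: HIT. Next use of 98: step 18. Cache: [79 98 38]
  18. access 98: HIT. Next use of 98: step 20. Cache: [79 98 38]
  19. access 79: HIT. Next use of 79: step 24. Cache: [79 98 38]
  20. access 98: HIT. Next use of 98: step 22. Cache: [79 98 38]
  21. access 90: MISS, evict 38 (next use: step 25). Cache: [79 98 90]
  22. access 98: HIT. Next use of 98: never. Cache: [79 98 90]
  23. access 90: HIT. Next use of 90: step 27. Cache: [79 98 90]
  24. access 79: HIT. Next use of 79: step 26. Cache: [79 98 90]
  25. access 38: MISS, evict 98 (next use: never). Cache: [79 90 38]
  26. access 79: HIT. Next use of 79: never. Cache: [79 90 38]
  27. access 90: HIT. Next use of 90: step 33. Cache: [79 90 38]
  28. access 29: MISS, evict 79 (next use: never). Cache: [90 38 29]
  29. access 38: HIT. Next use of 38: never. Cache: [90 38 29]
  30. access 29: HIT. Next use of 29: step 32. Cache: [90 38 29]
  31. access 82: MISS, evict 38 (next use: never). Cache: [90 29 82]
  32. access 29: HIT. Next use of 29: step 35. Cache: [90 29 82]
  33. access 90: HIT. Next use of 90: step 34. Cache: [90 29 82]
  34. access 90: HIT. Next use of 90: never. Cache: [90 29 82]
  35. access 29: HIT. Next use of 29: never. Cache: [90 29 82]
Total: 26 hits, 9 misses, 6 evictions

Answer: 6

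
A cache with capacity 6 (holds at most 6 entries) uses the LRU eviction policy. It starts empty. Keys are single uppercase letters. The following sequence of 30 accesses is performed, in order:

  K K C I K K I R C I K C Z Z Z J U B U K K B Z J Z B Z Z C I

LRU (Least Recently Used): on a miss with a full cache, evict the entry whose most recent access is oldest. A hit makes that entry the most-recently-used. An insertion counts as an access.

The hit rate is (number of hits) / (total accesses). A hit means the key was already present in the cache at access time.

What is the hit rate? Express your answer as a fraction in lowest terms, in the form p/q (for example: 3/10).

LRU simulation (capacity=6):
  1. access K: MISS. Cache (LRU->MRU): [K]
  2. access K: HIT. Cache (LRU->MRU): [K]
  3. access C: MISS. Cache (LRU->MRU): [K C]
  4. access I: MISS. Cache (LRU->MRU): [K C I]
  5. access K: HIT. Cache (LRU->MRU): [C I K]
  6. access K: HIT. Cache (LRU->MRU): [C I K]
  7. access I: HIT. Cache (LRU->MRU): [C K I]
  8. access R: MISS. Cache (LRU->MRU): [C K I R]
  9. access C: HIT. Cache (LRU->MRU): [K I R C]
  10. access I: HIT. Cache (LRU->MRU): [K R C I]
  11. access K: HIT. Cache (LRU->MRU): [R C I K]
  12. access C: HIT. Cache (LRU->MRU): [R I K C]
  13. access Z: MISS. Cache (LRU->MRU): [R I K C Z]
  14. access Z: HIT. Cache (LRU->MRU): [R I K C Z]
  15. access Z: HIT. Cache (LRU->MRU): [R I K C Z]
  16. access J: MISS. Cache (LRU->MRU): [R I K C Z J]
  17. access U: MISS, evict R. Cache (LRU->MRU): [I K C Z J U]
  18. access B: MISS, evict I. Cache (LRU->MRU): [K C Z J U B]
  19. access U: HIT. Cache (LRU->MRU): [K C Z J B U]
  20. access K: HIT. Cache (LRU->MRU): [C Z J B U K]
  21. access K: HIT. Cache (LRU->MRU): [C Z J B U K]
  22. access B: HIT. Cache (LRU->MRU): [C Z J U K B]
  23. access Z: HIT. Cache (LRU->MRU): [C J U K B Z]
  24. access J: HIT. Cache (LRU->MRU): [C U K B Z J]
  25. access Z: HIT. Cache (LRU->MRU): [C U K B J Z]
  26. access B: HIT. Cache (LRU->MRU): [C U K J Z B]
  27. access Z: HIT. Cache (LRU->MRU): [C U K J B Z]
  28. access Z: HIT. Cache (LRU->MRU): [C U K J B Z]
  29. access C: HIT. Cache (LRU->MRU): [U K J B Z C]
  30. access I: MISS, evict U. Cache (LRU->MRU): [K J B Z C I]
Total: 21 hits, 9 misses, 3 evictions

Hit rate = 21/30 = 7/10

Answer: 7/10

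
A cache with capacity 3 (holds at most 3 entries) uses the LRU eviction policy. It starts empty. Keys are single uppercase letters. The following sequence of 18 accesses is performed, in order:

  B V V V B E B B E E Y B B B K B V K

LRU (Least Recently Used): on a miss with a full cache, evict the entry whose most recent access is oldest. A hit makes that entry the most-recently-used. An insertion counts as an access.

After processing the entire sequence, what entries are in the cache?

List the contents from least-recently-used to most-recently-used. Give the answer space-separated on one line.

LRU simulation (capacity=3):
  1. access B: MISS. Cache (LRU->MRU): [B]
  2. access V: MISS. Cache (LRU->MRU): [B V]
  3. access V: HIT. Cache (LRU->MRU): [B V]
  4. access V: HIT. Cache (LRU->MRU): [B V]
  5. access B: HIT. Cache (LRU->MRU): [V B]
  6. access E: MISS. Cache (LRU->MRU): [V B E]
  7. access B: HIT. Cache (LRU->MRU): [V E B]
  8. access B: HIT. Cache (LRU->MRU): [V E B]
  9. access E: HIT. Cache (LRU->MRU): [V B E]
  10. access E: HIT. Cache (LRU->MRU): [V B E]
  11. access Y: MISS, evict V. Cache (LRU->MRU): [B E Y]
  12. access B: HIT. Cache (LRU->MRU): [E Y B]
  13. access B: HIT. Cache (LRU->MRU): [E Y B]
  14. access B: HIT. Cache (LRU->MRU): [E Y B]
  15. access K: MISS, evict E. Cache (LRU->MRU): [Y B K]
  16. access B: HIT. Cache (LRU->MRU): [Y K B]
  17. access V: MISS, evict Y. Cache (LRU->MRU): [K B V]
  18. access K: HIT. Cache (LRU->MRU): [B V K]
Total: 12 hits, 6 misses, 3 evictions

Answer: B V K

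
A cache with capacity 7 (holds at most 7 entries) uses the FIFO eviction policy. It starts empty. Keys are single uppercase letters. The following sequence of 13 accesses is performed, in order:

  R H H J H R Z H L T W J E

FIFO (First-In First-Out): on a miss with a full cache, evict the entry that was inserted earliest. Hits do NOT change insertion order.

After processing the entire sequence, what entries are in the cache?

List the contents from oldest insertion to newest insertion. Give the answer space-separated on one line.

Answer: H J Z L T W E

Derivation:
FIFO simulation (capacity=7):
  1. access R: MISS. Cache (old->new): [R]
  2. access H: MISS. Cache (old->new): [R H]
  3. access H: HIT. Cache (old->new): [R H]
  4. access J: MISS. Cache (old->new): [R H J]
  5. access H: HIT. Cache (old->new): [R H J]
  6. access R: HIT. Cache (old->new): [R H J]
  7. access Z: MISS. Cache (old->new): [R H J Z]
  8. access H: HIT. Cache (old->new): [R H J Z]
  9. access L: MISS. Cache (old->new): [R H J Z L]
  10. access T: MISS. Cache (old->new): [R H J Z L T]
  11. access W: MISS. Cache (old->new): [R H J Z L T W]
  12. access J: HIT. Cache (old->new): [R H J Z L T W]
  13. access E: MISS, evict R. Cache (old->new): [H J Z L T W E]
Total: 5 hits, 8 misses, 1 evictions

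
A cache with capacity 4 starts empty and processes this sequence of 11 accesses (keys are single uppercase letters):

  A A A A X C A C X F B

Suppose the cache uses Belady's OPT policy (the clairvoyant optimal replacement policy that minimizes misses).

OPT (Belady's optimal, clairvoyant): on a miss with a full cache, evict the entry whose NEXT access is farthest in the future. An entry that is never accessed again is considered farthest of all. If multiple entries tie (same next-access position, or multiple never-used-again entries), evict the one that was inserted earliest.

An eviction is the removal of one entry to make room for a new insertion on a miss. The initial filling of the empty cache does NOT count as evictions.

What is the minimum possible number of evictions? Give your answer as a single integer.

Answer: 1

Derivation:
OPT (Belady) simulation (capacity=4):
  1. access A: MISS. Cache: [A]
  2. access A: HIT. Next use of A: step 3. Cache: [A]
  3. access A: HIT. Next use of A: step 4. Cache: [A]
  4. access A: HIT. Next use of A: step 7. Cache: [A]
  5. access X: MISS. Cache: [A X]
  6. access C: MISS. Cache: [A X C]
  7. access A: HIT. Next use of A: never. Cache: [A X C]
  8. access C: HIT. Next use of C: never. Cache: [A X C]
  9. access X: HIT. Next use of X: never. Cache: [A X C]
  10. access F: MISS. Cache: [A X C F]
  11. access B: MISS, evict A (next use: never). Cache: [X C F B]
Total: 6 hits, 5 misses, 1 evictions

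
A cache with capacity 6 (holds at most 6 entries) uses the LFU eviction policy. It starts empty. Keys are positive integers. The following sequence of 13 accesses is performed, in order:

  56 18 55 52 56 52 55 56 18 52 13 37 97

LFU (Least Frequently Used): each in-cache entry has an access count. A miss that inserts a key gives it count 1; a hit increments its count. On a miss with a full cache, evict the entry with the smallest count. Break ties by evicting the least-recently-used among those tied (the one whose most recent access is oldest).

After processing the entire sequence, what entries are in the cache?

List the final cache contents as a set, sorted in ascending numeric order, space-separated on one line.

Answer: 18 37 52 55 56 97

Derivation:
LFU simulation (capacity=6):
  1. access 56: MISS. Cache: [56(c=1)]
  2. access 18: MISS. Cache: [56(c=1) 18(c=1)]
  3. access 55: MISS. Cache: [56(c=1) 18(c=1) 55(c=1)]
  4. access 52: MISS. Cache: [56(c=1) 18(c=1) 55(c=1) 52(c=1)]
  5. access 56: HIT, count now 2. Cache: [18(c=1) 55(c=1) 52(c=1) 56(c=2)]
  6. access 52: HIT, count now 2. Cache: [18(c=1) 55(c=1) 56(c=2) 52(c=2)]
  7. access 55: HIT, count now 2. Cache: [18(c=1) 56(c=2) 52(c=2) 55(c=2)]
  8. access 56: HIT, count now 3. Cache: [18(c=1) 52(c=2) 55(c=2) 56(c=3)]
  9. access 18: HIT, count now 2. Cache: [52(c=2) 55(c=2) 18(c=2) 56(c=3)]
  10. access 52: HIT, count now 3. Cache: [55(c=2) 18(c=2) 56(c=3) 52(c=3)]
  11. access 13: MISS. Cache: [13(c=1) 55(c=2) 18(c=2) 56(c=3) 52(c=3)]
  12. access 37: MISS. Cache: [13(c=1) 37(c=1) 55(c=2) 18(c=2) 56(c=3) 52(c=3)]
  13. access 97: MISS, evict 13(c=1). Cache: [37(c=1) 97(c=1) 55(c=2) 18(c=2) 56(c=3) 52(c=3)]
Total: 6 hits, 7 misses, 1 evictions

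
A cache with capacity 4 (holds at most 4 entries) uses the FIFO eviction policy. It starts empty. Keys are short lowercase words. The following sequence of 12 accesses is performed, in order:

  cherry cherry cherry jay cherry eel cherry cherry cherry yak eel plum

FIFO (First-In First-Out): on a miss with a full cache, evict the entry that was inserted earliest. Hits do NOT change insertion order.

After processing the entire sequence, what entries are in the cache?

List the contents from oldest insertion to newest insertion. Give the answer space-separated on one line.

Answer: jay eel yak plum

Derivation:
FIFO simulation (capacity=4):
  1. access cherry: MISS. Cache (old->new): [cherry]
  2. access cherry: HIT. Cache (old->new): [cherry]
  3. access cherry: HIT. Cache (old->new): [cherry]
  4. access jay: MISS. Cache (old->new): [cherry jay]
  5. access cherry: HIT. Cache (old->new): [cherry jay]
  6. access eel: MISS. Cache (old->new): [cherry jay eel]
  7. access cherry: HIT. Cache (old->new): [cherry jay eel]
  8. access cherry: HIT. Cache (old->new): [cherry jay eel]
  9. access cherry: HIT. Cache (old->new): [cherry jay eel]
  10. access yak: MISS. Cache (old->new): [cherry jay eel yak]
  11. access eel: HIT. Cache (old->new): [cherry jay eel yak]
  12. access plum: MISS, evict cherry. Cache (old->new): [jay eel yak plum]
Total: 7 hits, 5 misses, 1 evictions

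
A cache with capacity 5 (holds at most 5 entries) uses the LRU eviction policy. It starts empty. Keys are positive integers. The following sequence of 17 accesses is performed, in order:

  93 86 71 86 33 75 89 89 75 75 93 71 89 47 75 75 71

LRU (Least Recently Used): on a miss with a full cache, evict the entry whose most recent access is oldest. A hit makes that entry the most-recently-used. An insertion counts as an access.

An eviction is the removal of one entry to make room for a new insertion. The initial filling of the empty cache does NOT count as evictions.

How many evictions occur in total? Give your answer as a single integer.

LRU simulation (capacity=5):
  1. access 93: MISS. Cache (LRU->MRU): [93]
  2. access 86: MISS. Cache (LRU->MRU): [93 86]
  3. access 71: MISS. Cache (LRU->MRU): [93 86 71]
  4. access 86: HIT. Cache (LRU->MRU): [93 71 86]
  5. access 33: MISS. Cache (LRU->MRU): [93 71 86 33]
  6. access 75: MISS. Cache (LRU->MRU): [93 71 86 33 75]
  7. access 89: MISS, evict 93. Cache (LRU->MRU): [71 86 33 75 89]
  8. access 89: HIT. Cache (LRU->MRU): [71 86 33 75 89]
  9. access 75: HIT. Cache (LRU->MRU): [71 86 33 89 75]
  10. access 75: HIT. Cache (LRU->MRU): [71 86 33 89 75]
  11. access 93: MISS, evict 71. Cache (LRU->MRU): [86 33 89 75 93]
  12. access 71: MISS, evict 86. Cache (LRU->MRU): [33 89 75 93 71]
  13. access 89: HIT. Cache (LRU->MRU): [33 75 93 71 89]
  14. access 47: MISS, evict 33. Cache (LRU->MRU): [75 93 71 89 47]
  15. access 75: HIT. Cache (LRU->MRU): [93 71 89 47 75]
  16. access 75: HIT. Cache (LRU->MRU): [93 71 89 47 75]
  17. access 71: HIT. Cache (LRU->MRU): [93 89 47 75 71]
Total: 8 hits, 9 misses, 4 evictions

Answer: 4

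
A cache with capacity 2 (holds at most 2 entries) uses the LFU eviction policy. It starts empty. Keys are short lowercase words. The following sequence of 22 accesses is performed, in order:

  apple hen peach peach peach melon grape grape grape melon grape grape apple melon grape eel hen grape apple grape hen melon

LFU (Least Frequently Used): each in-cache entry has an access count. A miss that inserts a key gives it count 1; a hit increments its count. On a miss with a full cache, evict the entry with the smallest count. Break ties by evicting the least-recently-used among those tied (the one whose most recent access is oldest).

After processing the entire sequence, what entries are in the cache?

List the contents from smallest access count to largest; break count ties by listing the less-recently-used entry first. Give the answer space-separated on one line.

Answer: melon grape

Derivation:
LFU simulation (capacity=2):
  1. access apple: MISS. Cache: [apple(c=1)]
  2. access hen: MISS. Cache: [apple(c=1) hen(c=1)]
  3. access peach: MISS, evict apple(c=1). Cache: [hen(c=1) peach(c=1)]
  4. access peach: HIT, count now 2. Cache: [hen(c=1) peach(c=2)]
  5. access peach: HIT, count now 3. Cache: [hen(c=1) peach(c=3)]
  6. access melon: MISS, evict hen(c=1). Cache: [melon(c=1) peach(c=3)]
  7. access grape: MISS, evict melon(c=1). Cache: [grape(c=1) peach(c=3)]
  8. access grape: HIT, count now 2. Cache: [grape(c=2) peach(c=3)]
  9. access grape: HIT, count now 3. Cache: [peach(c=3) grape(c=3)]
  10. access melon: MISS, evict peach(c=3). Cache: [melon(c=1) grape(c=3)]
  11. access grape: HIT, count now 4. Cache: [melon(c=1) grape(c=4)]
  12. access grape: HIT, count now 5. Cache: [melon(c=1) grape(c=5)]
  13. access apple: MISS, evict melon(c=1). Cache: [apple(c=1) grape(c=5)]
  14. access melon: MISS, evict apple(c=1). Cache: [melon(c=1) grape(c=5)]
  15. access grape: HIT, count now 6. Cache: [melon(c=1) grape(c=6)]
  16. access eel: MISS, evict melon(c=1). Cache: [eel(c=1) grape(c=6)]
  17. access hen: MISS, evict eel(c=1). Cache: [hen(c=1) grape(c=6)]
  18. access grape: HIT, count now 7. Cache: [hen(c=1) grape(c=7)]
  19. access apple: MISS, evict hen(c=1). Cache: [apple(c=1) grape(c=7)]
  20. access grape: HIT, count now 8. Cache: [apple(c=1) grape(c=8)]
  21. access hen: MISS, evict apple(c=1). Cache: [hen(c=1) grape(c=8)]
  22. access melon: MISS, evict hen(c=1). Cache: [melon(c=1) grape(c=8)]
Total: 9 hits, 13 misses, 11 evictions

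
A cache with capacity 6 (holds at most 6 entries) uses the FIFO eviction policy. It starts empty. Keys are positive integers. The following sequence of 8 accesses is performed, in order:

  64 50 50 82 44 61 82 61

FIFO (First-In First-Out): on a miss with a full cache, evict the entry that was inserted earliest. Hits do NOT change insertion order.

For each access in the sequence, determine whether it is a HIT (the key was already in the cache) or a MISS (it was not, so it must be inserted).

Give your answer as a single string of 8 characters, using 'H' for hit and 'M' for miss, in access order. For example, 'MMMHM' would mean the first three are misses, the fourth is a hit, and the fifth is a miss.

Answer: MMHMMMHH

Derivation:
FIFO simulation (capacity=6):
  1. access 64: MISS. Cache (old->new): [64]
  2. access 50: MISS. Cache (old->new): [64 50]
  3. access 50: HIT. Cache (old->new): [64 50]
  4. access 82: MISS. Cache (old->new): [64 50 82]
  5. access 44: MISS. Cache (old->new): [64 50 82 44]
  6. access 61: MISS. Cache (old->new): [64 50 82 44 61]
  7. access 82: HIT. Cache (old->new): [64 50 82 44 61]
  8. access 61: HIT. Cache (old->new): [64 50 82 44 61]
Total: 3 hits, 5 misses, 0 evictions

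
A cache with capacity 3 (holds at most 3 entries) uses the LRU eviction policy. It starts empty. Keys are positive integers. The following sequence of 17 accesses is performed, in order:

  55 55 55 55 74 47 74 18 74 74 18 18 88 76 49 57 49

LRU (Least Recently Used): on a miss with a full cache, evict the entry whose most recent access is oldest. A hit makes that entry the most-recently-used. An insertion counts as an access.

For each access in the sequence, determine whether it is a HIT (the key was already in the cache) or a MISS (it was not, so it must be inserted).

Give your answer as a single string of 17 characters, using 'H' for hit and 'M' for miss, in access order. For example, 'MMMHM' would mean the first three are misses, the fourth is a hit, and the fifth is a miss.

LRU simulation (capacity=3):
  1. access 55: MISS. Cache (LRU->MRU): [55]
  2. access 55: HIT. Cache (LRU->MRU): [55]
  3. access 55: HIT. Cache (LRU->MRU): [55]
  4. access 55: HIT. Cache (LRU->MRU): [55]
  5. access 74: MISS. Cache (LRU->MRU): [55 74]
  6. access 47: MISS. Cache (LRU->MRU): [55 74 47]
  7. access 74: HIT. Cache (LRU->MRU): [55 47 74]
  8. access 18: MISS, evict 55. Cache (LRU->MRU): [47 74 18]
  9. access 74: HIT. Cache (LRU->MRU): [47 18 74]
  10. access 74: HIT. Cache (LRU->MRU): [47 18 74]
  11. access 18: HIT. Cache (LRU->MRU): [47 74 18]
  12. access 18: HIT. Cache (LRU->MRU): [47 74 18]
  13. access 88: MISS, evict 47. Cache (LRU->MRU): [74 18 88]
  14. access 76: MISS, evict 74. Cache (LRU->MRU): [18 88 76]
  15. access 49: MISS, evict 18. Cache (LRU->MRU): [88 76 49]
  16. access 57: MISS, evict 88. Cache (LRU->MRU): [76 49 57]
  17. access 49: HIT. Cache (LRU->MRU): [76 57 49]
Total: 9 hits, 8 misses, 5 evictions

Answer: MHHHMMHMHHHHMMMMH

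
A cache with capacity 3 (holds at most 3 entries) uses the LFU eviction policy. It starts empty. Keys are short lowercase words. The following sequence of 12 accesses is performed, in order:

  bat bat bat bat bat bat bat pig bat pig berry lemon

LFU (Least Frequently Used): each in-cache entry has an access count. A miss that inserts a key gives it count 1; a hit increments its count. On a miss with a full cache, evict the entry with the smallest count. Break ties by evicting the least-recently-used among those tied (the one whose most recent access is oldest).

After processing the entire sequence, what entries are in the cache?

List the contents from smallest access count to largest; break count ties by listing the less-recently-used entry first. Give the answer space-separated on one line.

LFU simulation (capacity=3):
  1. access bat: MISS. Cache: [bat(c=1)]
  2. access bat: HIT, count now 2. Cache: [bat(c=2)]
  3. access bat: HIT, count now 3. Cache: [bat(c=3)]
  4. access bat: HIT, count now 4. Cache: [bat(c=4)]
  5. access bat: HIT, count now 5. Cache: [bat(c=5)]
  6. access bat: HIT, count now 6. Cache: [bat(c=6)]
  7. access bat: HIT, count now 7. Cache: [bat(c=7)]
  8. access pig: MISS. Cache: [pig(c=1) bat(c=7)]
  9. access bat: HIT, count now 8. Cache: [pig(c=1) bat(c=8)]
  10. access pig: HIT, count now 2. Cache: [pig(c=2) bat(c=8)]
  11. access berry: MISS. Cache: [berry(c=1) pig(c=2) bat(c=8)]
  12. access lemon: MISS, evict berry(c=1). Cache: [lemon(c=1) pig(c=2) bat(c=8)]
Total: 8 hits, 4 misses, 1 evictions

Answer: lemon pig bat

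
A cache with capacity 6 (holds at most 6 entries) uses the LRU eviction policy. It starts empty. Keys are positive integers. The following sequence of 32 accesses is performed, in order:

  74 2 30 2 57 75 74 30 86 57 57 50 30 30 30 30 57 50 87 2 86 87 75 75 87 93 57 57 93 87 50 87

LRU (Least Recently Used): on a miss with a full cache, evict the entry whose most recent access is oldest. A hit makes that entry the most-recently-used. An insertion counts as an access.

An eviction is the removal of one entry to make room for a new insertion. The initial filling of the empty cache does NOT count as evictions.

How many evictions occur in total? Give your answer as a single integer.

Answer: 7

Derivation:
LRU simulation (capacity=6):
  1. access 74: MISS. Cache (LRU->MRU): [74]
  2. access 2: MISS. Cache (LRU->MRU): [74 2]
  3. access 30: MISS. Cache (LRU->MRU): [74 2 30]
  4. access 2: HIT. Cache (LRU->MRU): [74 30 2]
  5. access 57: MISS. Cache (LRU->MRU): [74 30 2 57]
  6. access 75: MISS. Cache (LRU->MRU): [74 30 2 57 75]
  7. access 74: HIT. Cache (LRU->MRU): [30 2 57 75 74]
  8. access 30: HIT. Cache (LRU->MRU): [2 57 75 74 30]
  9. access 86: MISS. Cache (LRU->MRU): [2 57 75 74 30 86]
  10. access 57: HIT. Cache (LRU->MRU): [2 75 74 30 86 57]
  11. access 57: HIT. Cache (LRU->MRU): [2 75 74 30 86 57]
  12. access 50: MISS, evict 2. Cache (LRU->MRU): [75 74 30 86 57 50]
  13. access 30: HIT. Cache (LRU->MRU): [75 74 86 57 50 30]
  14. access 30: HIT. Cache (LRU->MRU): [75 74 86 57 50 30]
  15. access 30: HIT. Cache (LRU->MRU): [75 74 86 57 50 30]
  16. access 30: HIT. Cache (LRU->MRU): [75 74 86 57 50 30]
  17. access 57: HIT. Cache (LRU->MRU): [75 74 86 50 30 57]
  18. access 50: HIT. Cache (LRU->MRU): [75 74 86 30 57 50]
  19. access 87: MISS, evict 75. Cache (LRU->MRU): [74 86 30 57 50 87]
  20. access 2: MISS, evict 74. Cache (LRU->MRU): [86 30 57 50 87 2]
  21. access 86: HIT. Cache (LRU->MRU): [30 57 50 87 2 86]
  22. access 87: HIT. Cache (LRU->MRU): [30 57 50 2 86 87]
  23. access 75: MISS, evict 30. Cache (LRU->MRU): [57 50 2 86 87 75]
  24. access 75: HIT. Cache (LRU->MRU): [57 50 2 86 87 75]
  25. access 87: HIT. Cache (LRU->MRU): [57 50 2 86 75 87]
  26. access 93: MISS, evict 57. Cache (LRU->MRU): [50 2 86 75 87 93]
  27. access 57: MISS, evict 50. Cache (LRU->MRU): [2 86 75 87 93 57]
  28. access 57: HIT. Cache (LRU->MRU): [2 86 75 87 93 57]
  29. access 93: HIT. Cache (LRU->MRU): [2 86 75 87 57 93]
  30. access 87: HIT. Cache (LRU->MRU): [2 86 75 57 93 87]
  31. access 50: MISS, evict 2. Cache (LRU->MRU): [86 75 57 93 87 50]
  32. access 87: HIT. Cache (LRU->MRU): [86 75 57 93 50 87]
Total: 19 hits, 13 misses, 7 evictions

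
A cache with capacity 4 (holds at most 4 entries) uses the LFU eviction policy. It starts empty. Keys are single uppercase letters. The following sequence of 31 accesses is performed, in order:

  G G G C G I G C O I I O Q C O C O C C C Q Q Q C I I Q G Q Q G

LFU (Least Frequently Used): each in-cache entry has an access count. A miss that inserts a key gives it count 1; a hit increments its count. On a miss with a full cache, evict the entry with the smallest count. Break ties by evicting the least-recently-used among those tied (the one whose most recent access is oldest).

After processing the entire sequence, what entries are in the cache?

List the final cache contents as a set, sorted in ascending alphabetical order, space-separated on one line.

LFU simulation (capacity=4):
  1. access G: MISS. Cache: [G(c=1)]
  2. access G: HIT, count now 2. Cache: [G(c=2)]
  3. access G: HIT, count now 3. Cache: [G(c=3)]
  4. access C: MISS. Cache: [C(c=1) G(c=3)]
  5. access G: HIT, count now 4. Cache: [C(c=1) G(c=4)]
  6. access I: MISS. Cache: [C(c=1) I(c=1) G(c=4)]
  7. access G: HIT, count now 5. Cache: [C(c=1) I(c=1) G(c=5)]
  8. access C: HIT, count now 2. Cache: [I(c=1) C(c=2) G(c=5)]
  9. access O: MISS. Cache: [I(c=1) O(c=1) C(c=2) G(c=5)]
  10. access I: HIT, count now 2. Cache: [O(c=1) C(c=2) I(c=2) G(c=5)]
  11. access I: HIT, count now 3. Cache: [O(c=1) C(c=2) I(c=3) G(c=5)]
  12. access O: HIT, count now 2. Cache: [C(c=2) O(c=2) I(c=3) G(c=5)]
  13. access Q: MISS, evict C(c=2). Cache: [Q(c=1) O(c=2) I(c=3) G(c=5)]
  14. access C: MISS, evict Q(c=1). Cache: [C(c=1) O(c=2) I(c=3) G(c=5)]
  15. access O: HIT, count now 3. Cache: [C(c=1) I(c=3) O(c=3) G(c=5)]
  16. access C: HIT, count now 2. Cache: [C(c=2) I(c=3) O(c=3) G(c=5)]
  17. access O: HIT, count now 4. Cache: [C(c=2) I(c=3) O(c=4) G(c=5)]
  18. access C: HIT, count now 3. Cache: [I(c=3) C(c=3) O(c=4) G(c=5)]
  19. access C: HIT, count now 4. Cache: [I(c=3) O(c=4) C(c=4) G(c=5)]
  20. access C: HIT, count now 5. Cache: [I(c=3) O(c=4) G(c=5) C(c=5)]
  21. access Q: MISS, evict I(c=3). Cache: [Q(c=1) O(c=4) G(c=5) C(c=5)]
  22. access Q: HIT, count now 2. Cache: [Q(c=2) O(c=4) G(c=5) C(c=5)]
  23. access Q: HIT, count now 3. Cache: [Q(c=3) O(c=4) G(c=5) C(c=5)]
  24. access C: HIT, count now 6. Cache: [Q(c=3) O(c=4) G(c=5) C(c=6)]
  25. access I: MISS, evict Q(c=3). Cache: [I(c=1) O(c=4) G(c=5) C(c=6)]
  26. access I: HIT, count now 2. Cache: [I(c=2) O(c=4) G(c=5) C(c=6)]
  27. access Q: MISS, evict I(c=2). Cache: [Q(c=1) O(c=4) G(c=5) C(c=6)]
  28. access G: HIT, count now 6. Cache: [Q(c=1) O(c=4) C(c=6) G(c=6)]
  29. access Q: HIT, count now 2. Cache: [Q(c=2) O(c=4) C(c=6) G(c=6)]
  30. access Q: HIT, count now 3. Cache: [Q(c=3) O(c=4) C(c=6) G(c=6)]
  31. access G: HIT, count now 7. Cache: [Q(c=3) O(c=4) C(c=6) G(c=7)]
Total: 22 hits, 9 misses, 5 evictions

Answer: C G O Q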